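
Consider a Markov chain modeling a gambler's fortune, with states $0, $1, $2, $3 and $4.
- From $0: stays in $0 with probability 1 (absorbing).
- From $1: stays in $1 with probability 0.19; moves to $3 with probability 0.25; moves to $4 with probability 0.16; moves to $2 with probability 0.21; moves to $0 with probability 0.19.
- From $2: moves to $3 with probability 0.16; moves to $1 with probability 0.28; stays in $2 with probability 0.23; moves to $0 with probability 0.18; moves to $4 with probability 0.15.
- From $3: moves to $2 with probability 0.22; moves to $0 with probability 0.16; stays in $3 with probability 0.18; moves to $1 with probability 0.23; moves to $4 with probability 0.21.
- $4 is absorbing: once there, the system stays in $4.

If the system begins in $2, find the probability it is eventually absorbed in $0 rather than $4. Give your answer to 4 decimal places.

Let h(s) be the probability of absorption at $0 starting from transient state s. Then h($0) = 1 and h($4) = 0. By first-step analysis:
h($1) = 0.19·1 + 0.19·h($1) + 0.21·h($2) + 0.25·h($3) + 0.16·0
h($2) = 0.18·1 + 0.28·h($1) + 0.23·h($2) + 0.16·h($3) + 0.15·0
h($3) = 0.16·1 + 0.23·h($1) + 0.22·h($2) + 0.18·h($3) + 0.21·0
Solving: h($1) = 0.5182, h($2) = 0.5221, h($3) = 0.4805.
Starting from $2, the probability is 0.5221.

0.5221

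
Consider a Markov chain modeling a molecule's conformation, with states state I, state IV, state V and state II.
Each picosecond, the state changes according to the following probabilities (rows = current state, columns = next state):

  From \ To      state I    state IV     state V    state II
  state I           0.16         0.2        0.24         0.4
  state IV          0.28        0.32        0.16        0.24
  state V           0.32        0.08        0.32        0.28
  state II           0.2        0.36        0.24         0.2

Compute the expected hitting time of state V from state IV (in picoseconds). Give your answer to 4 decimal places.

Let t(s) be the expected number of picoseconds to first reach state V from state s, with t(state V) = 0. Conditioning on the first picosecond:
t(state I) = 1 + 0.16·t(state I) + 0.2·t(state IV) + 0.4·t(state II)
t(state IV) = 1 + 0.28·t(state I) + 0.32·t(state IV) + 0.24·t(state II)
t(state II) = 1 + 0.2·t(state I) + 0.36·t(state IV) + 0.2·t(state II)
Solving: t(state I) = 4.5974, t(state IV) = 5.0054, t(state II) = 4.6518.
Expected picoseconds from state IV to state V: 5.0054.

5.0054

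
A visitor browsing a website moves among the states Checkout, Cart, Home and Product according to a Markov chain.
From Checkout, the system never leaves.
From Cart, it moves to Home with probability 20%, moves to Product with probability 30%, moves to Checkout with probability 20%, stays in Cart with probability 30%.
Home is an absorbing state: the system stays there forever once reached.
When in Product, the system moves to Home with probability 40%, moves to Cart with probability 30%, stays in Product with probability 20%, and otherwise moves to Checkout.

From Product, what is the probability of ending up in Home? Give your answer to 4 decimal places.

Let h(s) be the probability of absorption at Home starting from transient state s. Then h(Home) = 1 and h(Checkout) = 0. By first-step analysis:
h(Cart) = 0.2·0 + 0.3·h(Cart) + 0.2·1 + 0.3·h(Product)
h(Product) = 0.1·0 + 0.3·h(Cart) + 0.4·1 + 0.2·h(Product)
Solving: h(Cart) = 0.5957, h(Product) = 0.7234.
Starting from Product, the probability is 0.7234.

0.7234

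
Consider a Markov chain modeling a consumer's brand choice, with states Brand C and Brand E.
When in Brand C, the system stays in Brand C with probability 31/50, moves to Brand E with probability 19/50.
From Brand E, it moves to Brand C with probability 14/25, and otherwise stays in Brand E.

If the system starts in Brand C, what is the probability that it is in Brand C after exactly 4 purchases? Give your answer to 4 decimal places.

0.5957

Propagate the distribution vector 4 purchases from Brand C.
After 0 purchases: (1.0000, 0.0000)
After 1 purchase: (0.6200, 0.3800)
After 2 purchases: (0.5972, 0.4028)
After 3 purchases: (0.5958, 0.4042)
After 4 purchases: (0.5957, 0.4043)
P(in Brand C after 4 purchases) = 0.5957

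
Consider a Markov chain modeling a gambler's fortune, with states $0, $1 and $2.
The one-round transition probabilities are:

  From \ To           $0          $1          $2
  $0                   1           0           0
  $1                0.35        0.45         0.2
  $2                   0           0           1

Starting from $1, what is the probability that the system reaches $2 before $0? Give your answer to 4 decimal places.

Let h(s) be the probability of absorption at $2 starting from transient state s. Then h($2) = 1 and h($0) = 0. By first-step analysis:
h($1) = 0.35·0 + 0.45·h($1) + 0.2·1
Solving: h($1) = 0.3636.
Starting from $1, the probability is 0.3636.

0.3636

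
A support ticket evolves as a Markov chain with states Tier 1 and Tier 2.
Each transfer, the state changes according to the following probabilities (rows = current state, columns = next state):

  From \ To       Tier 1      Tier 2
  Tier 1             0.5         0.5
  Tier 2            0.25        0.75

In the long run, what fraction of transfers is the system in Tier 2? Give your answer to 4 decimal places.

Let the stationary distribution be π with π = πP and π_1 + π_2 = 1.
π_1 = 0.5·π_1 + 0.25·π_2
Solving with the normalization constraint gives π = (0.3333, 0.6667).
So the stationary probability of Tier 2 is 0.6667.

0.6667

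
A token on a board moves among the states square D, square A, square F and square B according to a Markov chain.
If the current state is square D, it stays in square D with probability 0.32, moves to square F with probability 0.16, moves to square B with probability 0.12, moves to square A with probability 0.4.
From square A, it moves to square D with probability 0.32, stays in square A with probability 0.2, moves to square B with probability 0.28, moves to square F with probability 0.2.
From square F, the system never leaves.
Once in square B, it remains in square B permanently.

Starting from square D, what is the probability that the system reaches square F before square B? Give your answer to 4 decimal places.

0.5000

Let h(s) be the probability of absorption at square F starting from transient state s. Then h(square F) = 1 and h(square B) = 0. By first-step analysis:
h(square D) = 0.32·h(square D) + 0.4·h(square A) + 0.16·1 + 0.12·0
h(square A) = 0.32·h(square D) + 0.2·h(square A) + 0.2·1 + 0.28·0
Solving: h(square D) = 0.5000, h(square A) = 0.4500.
Starting from square D, the probability is 0.5000.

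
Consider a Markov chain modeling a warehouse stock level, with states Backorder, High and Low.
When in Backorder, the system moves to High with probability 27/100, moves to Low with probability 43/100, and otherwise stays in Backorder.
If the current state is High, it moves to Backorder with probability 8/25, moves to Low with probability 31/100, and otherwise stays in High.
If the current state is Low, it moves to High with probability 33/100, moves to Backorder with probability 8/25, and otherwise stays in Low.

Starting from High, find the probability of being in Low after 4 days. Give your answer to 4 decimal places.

0.3621

Propagate the distribution vector 4 days from High.
After 0 days: (0.0000, 1.0000, 0.0000)
After 1 day: (0.3200, 0.3700, 0.3100)
After 2 days: (0.3136, 0.3256, 0.3608)
After 3 days: (0.3137, 0.3242, 0.3621)
After 4 days: (0.3137, 0.3241, 0.3621)
P(in Low after 4 days) = 0.3621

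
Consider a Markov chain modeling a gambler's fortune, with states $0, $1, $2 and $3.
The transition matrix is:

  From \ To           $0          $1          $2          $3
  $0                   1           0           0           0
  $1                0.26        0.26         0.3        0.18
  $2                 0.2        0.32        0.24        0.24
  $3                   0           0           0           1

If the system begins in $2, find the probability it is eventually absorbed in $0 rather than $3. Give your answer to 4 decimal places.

Let h(s) be the probability of absorption at $0 starting from transient state s. Then h($0) = 1 and h($3) = 0. By first-step analysis:
h($1) = 0.26·1 + 0.26·h($1) + 0.3·h($2) + 0.18·0
h($2) = 0.2·1 + 0.32·h($1) + 0.24·h($2) + 0.24·0
Solving: h($1) = 0.5523, h($2) = 0.4957.
Starting from $2, the probability is 0.4957.

0.4957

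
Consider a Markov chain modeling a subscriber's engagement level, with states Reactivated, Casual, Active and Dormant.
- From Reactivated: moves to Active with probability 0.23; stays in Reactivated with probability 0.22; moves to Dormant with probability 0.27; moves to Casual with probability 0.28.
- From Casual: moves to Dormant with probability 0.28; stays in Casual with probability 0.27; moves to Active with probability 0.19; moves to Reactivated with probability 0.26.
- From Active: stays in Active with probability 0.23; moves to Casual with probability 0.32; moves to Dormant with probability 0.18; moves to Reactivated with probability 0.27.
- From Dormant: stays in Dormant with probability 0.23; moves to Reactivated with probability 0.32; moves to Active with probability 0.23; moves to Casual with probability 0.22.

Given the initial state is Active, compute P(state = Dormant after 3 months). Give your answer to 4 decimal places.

Propagate the distribution vector 3 months from Active.
After 0 months: (0.0000, 0.0000, 1.0000, 0.0000)
After 1 month: (0.2700, 0.3200, 0.2300, 0.1800)
After 2 months: (0.2623, 0.2752, 0.2172, 0.2453)
After 3 months: (0.2664, 0.2712, 0.2190, 0.2434)
P(in Dormant after 3 months) = 0.2434

0.2434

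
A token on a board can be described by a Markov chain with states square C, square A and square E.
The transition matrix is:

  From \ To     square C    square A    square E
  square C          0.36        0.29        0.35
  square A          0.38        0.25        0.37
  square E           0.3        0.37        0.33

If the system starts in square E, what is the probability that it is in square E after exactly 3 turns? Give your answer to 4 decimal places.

0.3490

Propagate the distribution vector 3 turns from square E.
After 0 turns: (0.0000, 0.0000, 1.0000)
After 1 turn: (0.3000, 0.3700, 0.3300)
After 2 turns: (0.3476, 0.3016, 0.3508)
After 3 turns: (0.3450, 0.3060, 0.3490)
P(in square E after 3 turns) = 0.3490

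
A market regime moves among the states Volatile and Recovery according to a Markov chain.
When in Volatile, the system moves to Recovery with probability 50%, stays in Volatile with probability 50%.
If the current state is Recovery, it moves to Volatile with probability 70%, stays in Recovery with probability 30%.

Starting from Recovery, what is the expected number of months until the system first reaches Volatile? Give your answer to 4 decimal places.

Let t(s) be the expected number of months to first reach Volatile from state s, with t(Volatile) = 0. Conditioning on the first month:
t(Recovery) = 1 + 0.3·t(Recovery)
Solving: t(Recovery) = 1.4286.
Expected months from Recovery to Volatile: 1.4286.

1.4286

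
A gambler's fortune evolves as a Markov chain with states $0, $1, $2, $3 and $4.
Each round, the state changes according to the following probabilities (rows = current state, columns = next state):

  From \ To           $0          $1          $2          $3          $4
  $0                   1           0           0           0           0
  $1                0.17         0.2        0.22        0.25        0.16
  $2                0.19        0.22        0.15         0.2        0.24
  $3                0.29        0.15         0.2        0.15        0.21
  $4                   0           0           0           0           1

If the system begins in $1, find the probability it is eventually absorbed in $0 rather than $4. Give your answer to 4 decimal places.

0.5170

Let h(s) be the probability of absorption at $0 starting from transient state s. Then h($0) = 1 and h($4) = 0. By first-step analysis:
h($1) = 0.17·1 + 0.2·h($1) + 0.22·h($2) + 0.25·h($3) + 0.16·0
h($2) = 0.19·1 + 0.22·h($1) + 0.15·h($2) + 0.2·h($3) + 0.24·0
h($3) = 0.29·1 + 0.15·h($1) + 0.2·h($2) + 0.15·h($3) + 0.21·0
Solving: h($1) = 0.5170, h($2) = 0.4860, h($3) = 0.5468.
Starting from $1, the probability is 0.5170.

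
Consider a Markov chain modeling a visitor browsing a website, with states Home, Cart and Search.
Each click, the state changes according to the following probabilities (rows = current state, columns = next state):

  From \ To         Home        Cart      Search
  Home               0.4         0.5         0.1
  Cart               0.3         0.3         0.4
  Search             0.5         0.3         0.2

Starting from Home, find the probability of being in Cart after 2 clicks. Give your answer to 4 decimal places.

0.3800

Sum over the intermediate state after 1 click:
P = P(Home→Home)·P(Home→Cart) + P(Home→Cart)·P(Cart→Cart) + P(Home→Search)·P(Search→Cart)
  = 0.4×0.5 + 0.5×0.3 + 0.1×0.3
  = 0.2000 + 0.1500 + 0.0300 = 0.3800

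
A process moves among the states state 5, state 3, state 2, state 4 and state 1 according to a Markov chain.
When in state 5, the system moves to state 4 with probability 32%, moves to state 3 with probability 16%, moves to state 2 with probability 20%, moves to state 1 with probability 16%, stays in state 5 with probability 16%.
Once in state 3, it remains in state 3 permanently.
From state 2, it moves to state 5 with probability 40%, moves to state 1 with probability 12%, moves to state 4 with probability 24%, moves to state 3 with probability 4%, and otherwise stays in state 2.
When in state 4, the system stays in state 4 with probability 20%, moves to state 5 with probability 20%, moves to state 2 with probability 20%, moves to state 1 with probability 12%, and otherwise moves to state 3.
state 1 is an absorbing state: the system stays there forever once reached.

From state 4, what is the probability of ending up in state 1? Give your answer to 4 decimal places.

Let h(s) be the probability of absorption at state 1 starting from transient state s. Then h(state 1) = 1 and h(state 3) = 0. By first-step analysis:
h(state 5) = 0.16·h(state 5) + 0.16·0 + 0.2·h(state 2) + 0.32·h(state 4) + 0.16·1
h(state 2) = 0.4·h(state 5) + 0.04·0 + 0.2·h(state 2) + 0.24·h(state 4) + 0.12·1
h(state 4) = 0.2·h(state 5) + 0.28·0 + 0.2·h(state 2) + 0.2·h(state 4) + 0.12·1
Solving: h(state 5) = 0.4557, h(state 2) = 0.4941, h(state 4) = 0.3875.
Starting from state 4, the probability is 0.3875.

0.3875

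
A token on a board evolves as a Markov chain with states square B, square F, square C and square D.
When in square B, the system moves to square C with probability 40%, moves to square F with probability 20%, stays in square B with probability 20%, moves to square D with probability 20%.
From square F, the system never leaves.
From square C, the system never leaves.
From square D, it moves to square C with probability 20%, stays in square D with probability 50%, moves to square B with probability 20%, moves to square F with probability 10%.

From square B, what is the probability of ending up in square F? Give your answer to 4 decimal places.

Let h(s) be the probability of absorption at square F starting from transient state s. Then h(square F) = 1 and h(square C) = 0. By first-step analysis:
h(square B) = 0.2·h(square B) + 0.2·1 + 0.4·0 + 0.2·h(square D)
h(square D) = 0.2·h(square B) + 0.1·1 + 0.2·0 + 0.5·h(square D)
Solving: h(square B) = 0.3333, h(square D) = 0.3333.
Starting from square B, the probability is 0.3333.

0.3333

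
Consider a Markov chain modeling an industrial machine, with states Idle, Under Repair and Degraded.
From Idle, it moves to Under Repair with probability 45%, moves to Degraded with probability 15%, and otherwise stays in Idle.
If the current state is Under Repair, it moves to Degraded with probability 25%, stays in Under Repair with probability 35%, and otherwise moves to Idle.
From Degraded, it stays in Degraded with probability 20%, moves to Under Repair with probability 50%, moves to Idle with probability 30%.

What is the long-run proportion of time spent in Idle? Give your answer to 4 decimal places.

Let the stationary distribution be π with π = πP and π_1 + π_2 + π_3 = 1.
π_1 = 0.4·π_1 + 0.4·π_2 + 0.3·π_3
π_2 = 0.45·π_1 + 0.35·π_2 + 0.5·π_3
Solving with the normalization constraint gives π = (0.3798, 0.4183, 0.2019).
So the stationary probability of Idle is 0.3798.

0.3798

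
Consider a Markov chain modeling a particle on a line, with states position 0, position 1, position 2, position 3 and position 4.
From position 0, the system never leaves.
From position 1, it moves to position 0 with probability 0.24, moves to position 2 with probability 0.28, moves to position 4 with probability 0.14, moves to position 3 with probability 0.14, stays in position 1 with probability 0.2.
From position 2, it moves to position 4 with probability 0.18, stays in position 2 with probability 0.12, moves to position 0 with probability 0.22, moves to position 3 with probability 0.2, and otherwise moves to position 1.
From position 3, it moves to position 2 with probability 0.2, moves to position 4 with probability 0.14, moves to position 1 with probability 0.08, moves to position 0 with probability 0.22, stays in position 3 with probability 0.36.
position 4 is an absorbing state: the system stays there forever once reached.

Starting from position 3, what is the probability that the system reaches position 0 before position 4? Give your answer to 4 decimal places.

Let h(s) be the probability of absorption at position 0 starting from transient state s. Then h(position 0) = 1 and h(position 4) = 0. By first-step analysis:
h(position 1) = 0.24·1 + 0.2·h(position 1) + 0.28·h(position 2) + 0.14·h(position 3) + 0.14·0
h(position 2) = 0.22·1 + 0.28·h(position 1) + 0.12·h(position 2) + 0.2·h(position 3) + 0.18·0
h(position 3) = 0.22·1 + 0.08·h(position 1) + 0.2·h(position 2) + 0.36·h(position 3) + 0.14·0
Solving: h(position 1) = 0.6082, h(position 2) = 0.5801, h(position 3) = 0.6011.
Starting from position 3, the probability is 0.6011.

0.6011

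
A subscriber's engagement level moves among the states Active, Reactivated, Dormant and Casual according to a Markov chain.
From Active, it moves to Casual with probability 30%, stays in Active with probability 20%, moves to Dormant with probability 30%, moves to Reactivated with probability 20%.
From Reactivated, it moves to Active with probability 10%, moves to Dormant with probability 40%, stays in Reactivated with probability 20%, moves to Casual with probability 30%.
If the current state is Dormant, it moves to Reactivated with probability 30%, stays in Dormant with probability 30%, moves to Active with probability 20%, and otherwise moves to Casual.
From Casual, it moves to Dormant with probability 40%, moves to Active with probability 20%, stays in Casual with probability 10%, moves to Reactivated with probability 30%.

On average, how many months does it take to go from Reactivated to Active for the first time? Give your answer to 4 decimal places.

6.3158

Let t(s) be the expected number of months to first reach Active from state s, with t(Active) = 0. Conditioning on the first month:
t(Reactivated) = 1 + 0.2·t(Reactivated) + 0.4·t(Dormant) + 0.3·t(Casual)
t(Dormant) = 1 + 0.3·t(Reactivated) + 0.3·t(Dormant) + 0.2·t(Casual)
t(Casual) = 1 + 0.3·t(Reactivated) + 0.4·t(Dormant) + 0.1·t(Casual)
Solving: t(Reactivated) = 6.3158, t(Dormant) = 5.7895, t(Casual) = 5.7895.
Expected months from Reactivated to Active: 6.3158.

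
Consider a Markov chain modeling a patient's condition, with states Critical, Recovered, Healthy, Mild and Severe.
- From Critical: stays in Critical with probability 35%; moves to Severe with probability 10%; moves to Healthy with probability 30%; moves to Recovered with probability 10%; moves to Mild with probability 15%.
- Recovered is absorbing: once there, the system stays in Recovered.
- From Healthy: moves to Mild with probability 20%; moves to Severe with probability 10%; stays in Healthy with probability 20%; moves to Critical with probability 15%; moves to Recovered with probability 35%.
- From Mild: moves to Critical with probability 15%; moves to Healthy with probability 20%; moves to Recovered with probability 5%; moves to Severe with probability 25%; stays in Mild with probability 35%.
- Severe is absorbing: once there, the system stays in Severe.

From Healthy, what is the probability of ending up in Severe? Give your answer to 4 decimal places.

0.3617

Let h(s) be the probability of absorption at Severe starting from transient state s. Then h(Severe) = 1 and h(Recovered) = 0. By first-step analysis:
h(Critical) = 0.35·h(Critical) + 0.1·0 + 0.3·h(Healthy) + 0.15·h(Mild) + 0.1·1
h(Healthy) = 0.15·h(Critical) + 0.35·0 + 0.2·h(Healthy) + 0.2·h(Mild) + 0.1·1
h(Mild) = 0.15·h(Critical) + 0.05·0 + 0.2·h(Healthy) + 0.35·h(Mild) + 0.25·1
Solving: h(Critical) = 0.4597, h(Healthy) = 0.3617, h(Mild) = 0.6020.
Starting from Healthy, the probability is 0.3617.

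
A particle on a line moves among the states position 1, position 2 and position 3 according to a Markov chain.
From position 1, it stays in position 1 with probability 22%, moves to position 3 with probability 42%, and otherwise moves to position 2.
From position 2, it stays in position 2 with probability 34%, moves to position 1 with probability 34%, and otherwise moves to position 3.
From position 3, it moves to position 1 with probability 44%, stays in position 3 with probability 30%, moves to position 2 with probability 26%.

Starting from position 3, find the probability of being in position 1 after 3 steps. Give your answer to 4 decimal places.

0.3377

Propagate the distribution vector 3 steps from position 3.
After 0 steps: (0.0000, 0.0000, 1.0000)
After 1 step: (0.4400, 0.2600, 0.3000)
After 2 steps: (0.3172, 0.3248, 0.3580)
After 3 steps: (0.3377, 0.3177, 0.3446)
P(in position 1 after 3 steps) = 0.3377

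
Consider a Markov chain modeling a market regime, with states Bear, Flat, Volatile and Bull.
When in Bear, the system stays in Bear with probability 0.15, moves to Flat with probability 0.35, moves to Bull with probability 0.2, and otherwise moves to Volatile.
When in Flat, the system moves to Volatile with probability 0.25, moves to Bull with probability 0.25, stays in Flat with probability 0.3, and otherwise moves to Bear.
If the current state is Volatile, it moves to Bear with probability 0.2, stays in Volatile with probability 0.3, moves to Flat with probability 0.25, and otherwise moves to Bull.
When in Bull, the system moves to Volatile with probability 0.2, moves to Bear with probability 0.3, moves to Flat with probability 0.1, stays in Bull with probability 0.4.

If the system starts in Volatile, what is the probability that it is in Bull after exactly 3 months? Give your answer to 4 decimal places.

0.2809

Propagate the distribution vector 3 months from Volatile.
After 0 months: (0.0000, 0.0000, 1.0000, 0.0000)
After 1 month: (0.2000, 0.2500, 0.3000, 0.2500)
After 2 months: (0.2150, 0.2450, 0.2625, 0.2775)
After 3 months: (0.2170, 0.2421, 0.2600, 0.2809)
P(in Bull after 3 months) = 0.2809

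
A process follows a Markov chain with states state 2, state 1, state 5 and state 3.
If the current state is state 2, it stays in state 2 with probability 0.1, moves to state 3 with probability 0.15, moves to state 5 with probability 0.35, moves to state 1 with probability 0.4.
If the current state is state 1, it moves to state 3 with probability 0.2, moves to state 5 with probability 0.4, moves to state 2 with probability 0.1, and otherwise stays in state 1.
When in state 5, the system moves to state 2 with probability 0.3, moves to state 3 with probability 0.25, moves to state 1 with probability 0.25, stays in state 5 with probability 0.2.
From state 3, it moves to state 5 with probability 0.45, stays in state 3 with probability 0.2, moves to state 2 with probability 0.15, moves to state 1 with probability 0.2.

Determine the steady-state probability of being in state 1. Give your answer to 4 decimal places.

Let the stationary distribution be π with π = πP and π_1 + π_2 + π_3 + π_4 = 1.
π_1 = 0.1·π_1 + 0.1·π_2 + 0.3·π_3 + 0.15·π_4
π_2 = 0.4·π_1 + 0.3·π_2 + 0.25·π_3 + 0.2·π_4
π_3 = 0.35·π_1 + 0.4·π_2 + 0.2·π_3 + 0.45·π_4
Solving with the normalization constraint gives π = (0.1773, 0.2802, 0.3346, 0.2079).
So the stationary probability of state 1 is 0.2802.

0.2802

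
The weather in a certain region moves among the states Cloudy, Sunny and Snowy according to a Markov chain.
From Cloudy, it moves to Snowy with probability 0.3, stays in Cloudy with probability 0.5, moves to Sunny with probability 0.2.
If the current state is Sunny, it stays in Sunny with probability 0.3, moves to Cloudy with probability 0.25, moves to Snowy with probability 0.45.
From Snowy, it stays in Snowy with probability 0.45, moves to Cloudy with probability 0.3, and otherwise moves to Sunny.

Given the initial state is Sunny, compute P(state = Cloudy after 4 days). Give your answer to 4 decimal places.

Propagate the distribution vector 4 days from Sunny.
After 0 days: (0.0000, 1.0000, 0.0000)
After 1 day: (0.2500, 0.3000, 0.4500)
After 2 days: (0.3350, 0.2525, 0.4125)
After 3 days: (0.3544, 0.2459, 0.3998)
After 4 days: (0.3586, 0.2446, 0.3968)
P(in Cloudy after 4 days) = 0.3586

0.3586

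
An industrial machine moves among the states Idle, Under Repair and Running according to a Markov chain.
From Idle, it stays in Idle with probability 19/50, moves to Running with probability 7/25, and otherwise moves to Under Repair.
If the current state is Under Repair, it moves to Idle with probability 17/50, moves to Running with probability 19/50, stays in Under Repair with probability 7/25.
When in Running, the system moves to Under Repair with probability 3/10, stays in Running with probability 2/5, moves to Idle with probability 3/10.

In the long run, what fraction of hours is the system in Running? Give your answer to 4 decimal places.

Let the stationary distribution be π with π = πP and π_1 + π_2 + π_3 = 1.
π_1 = 0.38·π_1 + 0.34·π_2 + 0.3·π_3
π_2 = 0.34·π_1 + 0.28·π_2 + 0.3·π_3
Solving with the normalization constraint gives π = (0.3395, 0.3074, 0.3531).
So the stationary probability of Running is 0.3531.

0.3531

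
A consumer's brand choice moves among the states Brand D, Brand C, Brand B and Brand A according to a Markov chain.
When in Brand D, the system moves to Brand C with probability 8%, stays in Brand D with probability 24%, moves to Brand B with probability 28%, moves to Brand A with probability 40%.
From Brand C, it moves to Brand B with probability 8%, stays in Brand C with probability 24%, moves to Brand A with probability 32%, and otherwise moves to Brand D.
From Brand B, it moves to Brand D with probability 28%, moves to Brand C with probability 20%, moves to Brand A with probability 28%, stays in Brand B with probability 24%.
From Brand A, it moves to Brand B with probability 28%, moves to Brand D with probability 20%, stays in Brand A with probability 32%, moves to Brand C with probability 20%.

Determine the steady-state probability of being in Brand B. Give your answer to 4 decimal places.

0.2354

Let the stationary distribution be π with π = πP and π_1 + π_2 + π_3 + π_4 = 1.
π_1 = 0.24·π_1 + 0.36·π_2 + 0.28·π_3 + 0.2·π_4
π_2 = 0.08·π_1 + 0.24·π_2 + 0.2·π_3 + 0.2·π_4
π_3 = 0.28·π_1 + 0.08·π_2 + 0.24·π_3 + 0.28·π_4
Solving with the normalization constraint gives π = (0.2573, 0.1762, 0.2354, 0.3312).
So the stationary probability of Brand B is 0.2354.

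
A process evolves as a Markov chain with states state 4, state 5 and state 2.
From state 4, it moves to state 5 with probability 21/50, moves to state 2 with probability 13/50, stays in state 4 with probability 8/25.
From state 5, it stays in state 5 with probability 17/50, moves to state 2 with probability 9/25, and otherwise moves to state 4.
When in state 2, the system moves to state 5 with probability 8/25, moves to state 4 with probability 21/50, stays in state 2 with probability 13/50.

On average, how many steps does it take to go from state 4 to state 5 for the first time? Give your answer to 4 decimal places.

2.5381

Let t(s) be the expected number of steps to first reach state 5 from state s, with t(state 5) = 0. Conditioning on the first step:
t(state 4) = 1 + 0.32·t(state 4) + 0.26·t(state 2)
t(state 2) = 1 + 0.42·t(state 4) + 0.26·t(state 2)
Solving: t(state 4) = 2.5381, t(state 2) = 2.7919.
Expected steps from state 4 to state 5: 2.5381.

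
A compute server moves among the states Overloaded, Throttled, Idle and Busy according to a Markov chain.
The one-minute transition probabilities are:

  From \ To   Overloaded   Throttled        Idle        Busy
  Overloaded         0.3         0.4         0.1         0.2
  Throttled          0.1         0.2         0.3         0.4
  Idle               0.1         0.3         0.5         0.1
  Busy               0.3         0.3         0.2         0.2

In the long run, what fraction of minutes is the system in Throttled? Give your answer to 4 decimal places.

0.2893

Let the stationary distribution be π with π = πP and π_1 + π_2 + π_3 + π_4 = 1.
π_1 = 0.3·π_1 + 0.1·π_2 + 0.1·π_3 + 0.3·π_4
π_2 = 0.4·π_1 + 0.2·π_2 + 0.3·π_3 + 0.3·π_4
π_3 = 0.1·π_1 + 0.3·π_2 + 0.5·π_3 + 0.2·π_4
Solving with the normalization constraint gives π = (0.1819, 0.2893, 0.3010, 0.2277).
So the stationary probability of Throttled is 0.2893.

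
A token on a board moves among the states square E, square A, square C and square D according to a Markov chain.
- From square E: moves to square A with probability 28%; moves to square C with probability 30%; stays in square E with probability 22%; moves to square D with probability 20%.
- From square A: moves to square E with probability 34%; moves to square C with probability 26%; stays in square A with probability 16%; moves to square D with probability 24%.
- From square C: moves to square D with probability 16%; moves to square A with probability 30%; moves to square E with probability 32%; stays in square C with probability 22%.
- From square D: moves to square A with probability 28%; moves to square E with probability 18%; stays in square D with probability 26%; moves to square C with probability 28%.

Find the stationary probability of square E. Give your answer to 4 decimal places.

0.2685

Let the stationary distribution be π with π = πP and π_1 + π_2 + π_3 + π_4 = 1.
π_1 = 0.22·π_1 + 0.34·π_2 + 0.32·π_3 + 0.18·π_4
π_2 = 0.28·π_1 + 0.16·π_2 + 0.3·π_3 + 0.28·π_4
π_3 = 0.3·π_1 + 0.26·π_2 + 0.22·π_3 + 0.28·π_4
Solving with the normalization constraint gives π = (0.2685, 0.2547, 0.2644, 0.2124).
So the stationary probability of square E is 0.2685.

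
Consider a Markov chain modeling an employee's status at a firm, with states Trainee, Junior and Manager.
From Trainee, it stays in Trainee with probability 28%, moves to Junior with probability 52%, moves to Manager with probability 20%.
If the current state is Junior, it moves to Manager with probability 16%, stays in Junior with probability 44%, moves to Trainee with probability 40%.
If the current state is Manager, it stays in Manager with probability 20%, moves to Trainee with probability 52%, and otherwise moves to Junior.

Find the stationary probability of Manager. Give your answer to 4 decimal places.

Let the stationary distribution be π with π = πP and π_1 + π_2 + π_3 = 1.
π_1 = 0.28·π_1 + 0.4·π_2 + 0.52·π_3
π_2 = 0.52·π_1 + 0.44·π_2 + 0.28·π_3
Solving with the normalization constraint gives π = (0.3767, 0.4410, 0.1824).
So the stationary probability of Manager is 0.1824.

0.1824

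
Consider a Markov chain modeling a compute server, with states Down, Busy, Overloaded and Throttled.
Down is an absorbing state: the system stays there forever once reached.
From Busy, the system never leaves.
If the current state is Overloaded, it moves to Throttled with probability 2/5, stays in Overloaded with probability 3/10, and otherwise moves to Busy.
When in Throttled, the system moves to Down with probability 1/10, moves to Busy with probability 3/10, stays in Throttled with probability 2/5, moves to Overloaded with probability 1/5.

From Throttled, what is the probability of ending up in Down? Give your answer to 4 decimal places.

Let h(s) be the probability of absorption at Down starting from transient state s. Then h(Down) = 1 and h(Busy) = 0. By first-step analysis:
h(Overloaded) = 0.3·0 + 0.3·h(Overloaded) + 0.4·h(Throttled)
h(Throttled) = 0.1·1 + 0.3·0 + 0.2·h(Overloaded) + 0.4·h(Throttled)
Solving: h(Overloaded) = 0.1176, h(Throttled) = 0.2059.
Starting from Throttled, the probability is 0.2059.

0.2059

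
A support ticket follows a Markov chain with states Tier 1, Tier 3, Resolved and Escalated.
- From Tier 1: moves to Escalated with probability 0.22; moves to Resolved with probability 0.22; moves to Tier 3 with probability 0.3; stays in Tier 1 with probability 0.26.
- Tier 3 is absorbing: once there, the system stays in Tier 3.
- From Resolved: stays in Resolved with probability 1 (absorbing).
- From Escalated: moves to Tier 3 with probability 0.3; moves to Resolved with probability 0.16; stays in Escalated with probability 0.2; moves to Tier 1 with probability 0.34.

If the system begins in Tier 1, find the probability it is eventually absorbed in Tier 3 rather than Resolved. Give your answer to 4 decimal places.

Let h(s) be the probability of absorption at Tier 3 starting from transient state s. Then h(Tier 3) = 1 and h(Resolved) = 0. By first-step analysis:
h(Tier 1) = 0.26·h(Tier 1) + 0.3·1 + 0.22·0 + 0.22·h(Escalated)
h(Escalated) = 0.34·h(Tier 1) + 0.3·1 + 0.16·0 + 0.2·h(Escalated)
Solving: h(Tier 1) = 0.5916, h(Escalated) = 0.6265.
Starting from Tier 1, the probability is 0.5916.

0.5916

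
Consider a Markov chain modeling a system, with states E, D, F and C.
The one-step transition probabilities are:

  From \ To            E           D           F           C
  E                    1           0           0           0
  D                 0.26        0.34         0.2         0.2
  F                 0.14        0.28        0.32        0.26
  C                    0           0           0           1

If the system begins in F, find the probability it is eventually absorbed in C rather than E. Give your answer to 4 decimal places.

Let h(s) be the probability of absorption at C starting from transient state s. Then h(C) = 1 and h(E) = 0. By first-step analysis:
h(D) = 0.26·0 + 0.34·h(D) + 0.2·h(F) + 0.2·1
h(F) = 0.14·0 + 0.28·h(D) + 0.32·h(F) + 0.26·1
Solving: h(D) = 0.4786, h(F) = 0.5794.
Starting from F, the probability is 0.5794.

0.5794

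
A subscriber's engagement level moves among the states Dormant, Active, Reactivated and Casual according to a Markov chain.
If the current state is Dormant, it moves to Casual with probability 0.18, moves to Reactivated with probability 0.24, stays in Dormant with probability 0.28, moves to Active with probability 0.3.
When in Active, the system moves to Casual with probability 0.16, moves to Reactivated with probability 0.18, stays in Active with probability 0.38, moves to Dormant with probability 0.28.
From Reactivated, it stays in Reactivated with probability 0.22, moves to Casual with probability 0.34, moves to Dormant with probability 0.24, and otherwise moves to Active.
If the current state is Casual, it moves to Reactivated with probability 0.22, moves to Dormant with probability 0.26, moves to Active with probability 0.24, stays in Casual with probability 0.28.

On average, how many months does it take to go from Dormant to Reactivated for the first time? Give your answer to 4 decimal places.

4.6013

Let t(s) be the expected number of months to first reach Reactivated from state s, with t(Reactivated) = 0. Conditioning on the first month:
t(Dormant) = 1 + 0.28·t(Dormant) + 0.3·t(Active) + 0.18·t(Casual)
t(Active) = 1 + 0.28·t(Dormant) + 0.38·t(Active) + 0.16·t(Casual)
t(Casual) = 1 + 0.26·t(Dormant) + 0.24·t(Active) + 0.28·t(Casual)
Solving: t(Dormant) = 4.6013, t(Active) = 4.8996, t(Casual) = 4.6837.
Expected months from Dormant to Reactivated: 4.6013.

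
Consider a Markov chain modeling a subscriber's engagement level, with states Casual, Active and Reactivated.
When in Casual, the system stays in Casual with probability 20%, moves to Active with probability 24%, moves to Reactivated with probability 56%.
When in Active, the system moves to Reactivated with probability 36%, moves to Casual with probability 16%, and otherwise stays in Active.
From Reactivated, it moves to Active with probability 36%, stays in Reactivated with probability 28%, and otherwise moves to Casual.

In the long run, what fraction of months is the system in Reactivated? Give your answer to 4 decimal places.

Let the stationary distribution be π with π = πP and π_1 + π_2 + π_3 = 1.
π_1 = 0.2·π_1 + 0.16·π_2 + 0.36·π_3
π_2 = 0.24·π_1 + 0.48·π_2 + 0.36·π_3
Solving with the normalization constraint gives π = (0.2456, 0.3756, 0.3788).
So the stationary probability of Reactivated is 0.3788.

0.3788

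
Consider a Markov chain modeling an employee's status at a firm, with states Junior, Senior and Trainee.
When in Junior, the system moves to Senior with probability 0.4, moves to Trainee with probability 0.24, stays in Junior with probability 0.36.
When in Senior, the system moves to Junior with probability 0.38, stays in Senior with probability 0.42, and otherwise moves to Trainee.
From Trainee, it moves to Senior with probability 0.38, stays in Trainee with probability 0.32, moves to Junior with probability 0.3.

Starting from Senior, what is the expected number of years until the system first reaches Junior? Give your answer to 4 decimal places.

Let t(s) be the expected number of years to first reach Junior from state s, with t(Junior) = 0. Conditioning on the first year:
t(Senior) = 1 + 0.42·t(Senior) + 0.2·t(Trainee)
t(Trainee) = 1 + 0.38·t(Senior) + 0.32·t(Trainee)
Solving: t(Senior) = 2.7638, t(Trainee) = 3.0151.
Expected years from Senior to Junior: 2.7638.

2.7638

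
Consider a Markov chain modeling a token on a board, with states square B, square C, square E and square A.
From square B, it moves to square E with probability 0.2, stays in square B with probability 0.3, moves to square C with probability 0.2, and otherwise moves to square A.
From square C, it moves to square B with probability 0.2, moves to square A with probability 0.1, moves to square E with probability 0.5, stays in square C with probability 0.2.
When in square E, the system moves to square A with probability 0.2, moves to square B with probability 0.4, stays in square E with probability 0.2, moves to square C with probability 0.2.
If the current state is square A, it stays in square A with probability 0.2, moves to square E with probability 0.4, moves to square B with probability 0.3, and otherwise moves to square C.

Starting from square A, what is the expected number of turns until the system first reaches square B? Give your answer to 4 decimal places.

Let t(s) be the expected number of turns to first reach square B from state s, with t(square B) = 0. Conditioning on the first turn:
t(square C) = 1 + 0.2·t(square C) + 0.5·t(square E) + 0.1·t(square A)
t(square E) = 1 + 0.2·t(square C) + 0.2·t(square E) + 0.2·t(square A)
t(square A) = 1 + 0.1·t(square C) + 0.4·t(square E) + 0.2·t(square A)
Solving: t(square C) = 3.4503, t(square E) = 2.8947, t(square A) = 3.1287.
Expected turns from square A to square B: 3.1287.

3.1287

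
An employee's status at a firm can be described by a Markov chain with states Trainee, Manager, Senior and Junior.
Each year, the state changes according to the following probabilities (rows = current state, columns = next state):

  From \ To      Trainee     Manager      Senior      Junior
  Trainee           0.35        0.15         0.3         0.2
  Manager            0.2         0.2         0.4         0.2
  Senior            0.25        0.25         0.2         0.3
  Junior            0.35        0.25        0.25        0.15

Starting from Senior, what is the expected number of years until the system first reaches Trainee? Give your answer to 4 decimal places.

3.8152

Let t(s) be the expected number of years to first reach Trainee from state s, with t(Trainee) = 0. Conditioning on the first year:
t(Manager) = 1 + 0.2·t(Manager) + 0.4·t(Senior) + 0.2·t(Junior)
t(Senior) = 1 + 0.25·t(Manager) + 0.2·t(Senior) + 0.3·t(Junior)
t(Junior) = 1 + 0.25·t(Manager) + 0.25·t(Senior) + 0.15·t(Junior)
Solving: t(Manager) = 4.0284, t(Senior) = 3.8152, t(Junior) = 3.4834.
Expected years from Senior to Trainee: 3.8152.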